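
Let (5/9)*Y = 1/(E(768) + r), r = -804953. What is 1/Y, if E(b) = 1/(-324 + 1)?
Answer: -1299999100/2907 ≈ -4.4720e+5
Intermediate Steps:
E(b) = -1/323 (E(b) = 1/(-323) = -1/323)
Y = -2907/1299999100 (Y = 9/(5*(-1/323 - 804953)) = 9/(5*(-259999820/323)) = (9/5)*(-323/259999820) = -2907/1299999100 ≈ -2.2362e-6)
1/Y = 1/(-2907/1299999100) = -1299999100/2907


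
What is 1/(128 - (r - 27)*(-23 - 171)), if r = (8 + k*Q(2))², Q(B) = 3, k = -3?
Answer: -1/4916 ≈ -0.00020342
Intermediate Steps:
r = 1 (r = (8 - 3*3)² = (8 - 9)² = (-1)² = 1)
1/(128 - (r - 27)*(-23 - 171)) = 1/(128 - (1 - 27)*(-23 - 171)) = 1/(128 - (-26)*(-194)) = 1/(128 - 1*5044) = 1/(128 - 5044) = 1/(-4916) = -1/4916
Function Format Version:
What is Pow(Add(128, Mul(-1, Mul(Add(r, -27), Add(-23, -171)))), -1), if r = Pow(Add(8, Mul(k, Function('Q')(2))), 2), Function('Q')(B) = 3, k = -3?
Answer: Rational(-1, 4916) ≈ -0.00020342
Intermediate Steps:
r = 1 (r = Pow(Add(8, Mul(-3, 3)), 2) = Pow(Add(8, -9), 2) = Pow(-1, 2) = 1)
Pow(Add(128, Mul(-1, Mul(Add(r, -27), Add(-23, -171)))), -1) = Pow(Add(128, Mul(-1, Mul(Add(1, -27), Add(-23, -171)))), -1) = Pow(Add(128, Mul(-1, Mul(-26, -194))), -1) = Pow(Add(128, Mul(-1, 5044)), -1) = Pow(Add(128, -5044), -1) = Pow(-4916, -1) = Rational(-1, 4916)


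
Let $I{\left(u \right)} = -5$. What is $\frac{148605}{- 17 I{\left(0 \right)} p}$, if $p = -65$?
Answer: $- \frac{29721}{1105} \approx -26.897$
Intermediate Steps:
$\frac{148605}{- 17 I{\left(0 \right)} p} = \frac{148605}{\left(-17\right) \left(-5\right) \left(-65\right)} = \frac{148605}{85 \left(-65\right)} = \frac{148605}{-5525} = 148605 \left(- \frac{1}{5525}\right) = - \frac{29721}{1105}$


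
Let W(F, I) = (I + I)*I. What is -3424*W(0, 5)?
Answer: -171200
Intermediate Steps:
W(F, I) = 2*I**2 (W(F, I) = (2*I)*I = 2*I**2)
-3424*W(0, 5) = -6848*5**2 = -6848*25 = -3424*50 = -171200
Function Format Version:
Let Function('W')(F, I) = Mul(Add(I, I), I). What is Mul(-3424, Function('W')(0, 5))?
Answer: -171200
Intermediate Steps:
Function('W')(F, I) = Mul(2, Pow(I, 2)) (Function('W')(F, I) = Mul(Mul(2, I), I) = Mul(2, Pow(I, 2)))
Mul(-3424, Function('W')(0, 5)) = Mul(-3424, Mul(2, Pow(5, 2))) = Mul(-3424, Mul(2, 25)) = Mul(-3424, 50) = -171200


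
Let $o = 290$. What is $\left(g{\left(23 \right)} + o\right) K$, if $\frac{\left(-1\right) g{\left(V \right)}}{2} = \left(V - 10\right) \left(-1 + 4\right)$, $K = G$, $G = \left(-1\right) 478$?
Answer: $-101336$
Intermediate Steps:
$G = -478$
$K = -478$
$g{\left(V \right)} = 60 - 6 V$ ($g{\left(V \right)} = - 2 \left(V - 10\right) \left(-1 + 4\right) = - 2 \left(-10 + V\right) 3 = - 2 \left(-30 + 3 V\right) = 60 - 6 V$)
$\left(g{\left(23 \right)} + o\right) K = \left(\left(60 - 138\right) + 290\right) \left(-478\right) = \left(-78 + 290\right) \left(-478\right) = 212 \left(-478\right) = -101336$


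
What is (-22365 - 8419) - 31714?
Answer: -62498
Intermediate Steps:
(-22365 - 8419) - 31714 = -30784 - 31714 = -62498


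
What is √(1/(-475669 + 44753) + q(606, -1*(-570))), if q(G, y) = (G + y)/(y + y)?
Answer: √432189242048615/20468510 ≈ 1.0157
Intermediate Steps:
q(G, y) = (G + y)/(2*y) (q(G, y) = (G + y)/((2*y)) = (G + y)*(1/(2*y)) = (G + y)/(2*y))
√(1/(-475669 + 44753) + q(606, -1*(-570))) = √(1/(-475669 + 44753) + (606 - 1*(-570))/(2*((-1*(-570))))) = √(1/(-430916) + (½)*(606 + 570)/570) = √(-1/430916 + (½)*(1/570)*1176) = √(-1/430916 + 98/95) = √(42229673/40937020) = √432189242048615/20468510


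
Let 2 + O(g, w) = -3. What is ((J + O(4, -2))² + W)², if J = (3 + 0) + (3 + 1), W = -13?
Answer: 81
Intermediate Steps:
O(g, w) = -5 (O(g, w) = -2 - 3 = -5)
J = 7 (J = 3 + 4 = 7)
((J + O(4, -2))² + W)² = ((7 - 5)² - 13)² = (2² - 13)² = (4 - 13)² = (-9)² = 81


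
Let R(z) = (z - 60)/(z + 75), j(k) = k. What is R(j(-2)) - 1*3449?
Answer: -251839/73 ≈ -3449.8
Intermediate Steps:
R(z) = (-60 + z)/(75 + z)
R(j(-2)) - 1*3449 = (-60 - 2)/(75 - 2) - 1*3449 = -62/73 - 3449 = -251839/73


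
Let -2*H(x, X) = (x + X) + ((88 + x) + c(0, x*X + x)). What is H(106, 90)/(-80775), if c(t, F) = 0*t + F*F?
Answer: 46522853/80775 ≈ 575.96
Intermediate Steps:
c(t, F) = F**2 (c(t, F) = 0 + F**2 = F**2)
H(x, X) = -44 - x - X/2 - (x + X*x)**2/2 (H(x, X) = -((x + X) + ((88 + x) + (x*X + x)**2))/2 = -((X + x) + ((88 + x) + (X*x + x)**2))/2 = -((X + x) + ((88 + x) + (x + X*x)**2))/2 = -((X + x) + (88 + x + (x + X*x)**2))/2 = -(88 + X + (x + X*x)**2 + 2*x)/2 = -44 - x - X/2 - (x + X*x)**2/2)
H(106, 90)/(-80775) = (-44 - 1*106 - 1/2*90 - 1/2*106**2*(1 + 90)**2)/(-80775) = (-44 - 106 - 45 - 1/2*11236*91**2)*(-1/80775) = (-44 - 106 - 45 - 1/2*11236*8281)*(-1/80775) = (-44 - 106 - 45 - 46522658)*(-1/80775) = -46522853*(-1/80775) = 46522853/80775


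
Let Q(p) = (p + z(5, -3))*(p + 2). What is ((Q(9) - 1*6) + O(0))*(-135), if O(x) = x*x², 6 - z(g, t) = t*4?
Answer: -39285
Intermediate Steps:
z(g, t) = 6 - 4*t (z(g, t) = 6 - t*4 = 6 - 4*t)
O(x) = x³
Q(p) = (2 + p)*(18 + p) (Q(p) = (p + (6 - 4*(-3)))*(p + 2) = (p + (6 + 12))*(2 + p) = (p + 18)*(2 + p) = (18 + p)*(2 + p) = (2 + p)*(18 + p))
((Q(9) - 1*6) + O(0))*(-135) = (((36 + 9² + 20*9) - 1*6) + 0³)*(-135) = (((36 + 81 + 180) - 6) + 0)*(-135) = ((297 - 6) + 0)*(-135) = (291 + 0)*(-135) = 291*(-135) = -39285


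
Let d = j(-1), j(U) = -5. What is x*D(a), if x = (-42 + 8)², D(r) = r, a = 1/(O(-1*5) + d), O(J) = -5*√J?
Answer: -578/15 + 578*I*√5/15 ≈ -38.533 + 86.163*I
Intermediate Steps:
d = -5
a = 1/(-5 - 5*I*√5) (a = 1/(-5*I*√5 - 5) = 1/(-5 - 5*I*√5) ≈ -0.033333 + 0.074536*I)
x = 1156 (x = (-34)² = 1156)
x*D(a) = 1156*(I/(5*(√5 - I))) = 1156*I/(5*(√5 - I))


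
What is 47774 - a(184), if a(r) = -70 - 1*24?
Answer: 47868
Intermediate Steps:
a(r) = -94 (a(r) = -70 - 24 = -94)
47774 - a(184) = 47774 - 1*(-94) = 47774 + 94 = 47868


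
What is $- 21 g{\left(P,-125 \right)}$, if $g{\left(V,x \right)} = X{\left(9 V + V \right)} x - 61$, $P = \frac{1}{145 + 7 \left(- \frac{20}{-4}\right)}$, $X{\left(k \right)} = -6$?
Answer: $-14469$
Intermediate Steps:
$P = \frac{1}{180}$ ($P = \frac{1}{145 + 7 \left(\left(-20\right) \left(- \frac{1}{4}\right)\right)} = \frac{1}{145 + 7 \cdot 5} = \frac{1}{145 + 35} = \frac{1}{180} \approx 0.0055556$)
$g{\left(V,x \right)} = -61 - 6 x$ ($g{\left(V,x \right)} = - 6 x - 61 = -61 - 6 x$)
$- 21 g{\left(P,-125 \right)} = - 21 \left(-61 - -750\right) = - 21 \left(-61 + 750\right) = \left(-21\right) 689 = -14469$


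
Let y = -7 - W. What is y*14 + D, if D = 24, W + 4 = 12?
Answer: -186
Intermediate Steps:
W = 8 (W = -4 + 12 = 8)
y = -15 (y = -7 - 1*8 = -7 - 8 = -15)
y*14 + D = -15*14 + 24 = -210 + 24 = -186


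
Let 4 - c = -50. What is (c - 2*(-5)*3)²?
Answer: 7056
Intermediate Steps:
c = 54 (c = 4 - 1*(-50) = 4 + 50 = 54)
(c - 2*(-5)*3)² = (54 - 2*(-5)*3)² = (54 + 10*3)² = (54 + 30)² = 84² = 7056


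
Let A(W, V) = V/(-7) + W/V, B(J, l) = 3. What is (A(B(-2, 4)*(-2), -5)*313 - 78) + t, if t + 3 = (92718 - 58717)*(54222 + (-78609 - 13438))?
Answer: -45013055739/35 ≈ -1.2861e+9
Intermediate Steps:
A(W, V) = -V/7 + W/V (A(W, V) = V*(-⅐) + W/V = -V/7 + W/V)
t = -1286087828 (t = -3 + (92718 - 58717)*(54222 + (-78609 - 13438)) = -3 + 34001*(54222 - 92047) = -3 + 34001*(-37825) = -3 - 1286087825 = -1286087828)
(A(B(-2, 4)*(-2), -5)*313 - 78) + t = ((-⅐*(-5) + (3*(-2))/(-5))*313 - 78) - 1286087828 = ((5/7 - 6*(-⅕))*313 - 78) - 1286087828 = ((5/7 + 6/5)*313 - 78) - 1286087828 = ((67/35)*313 - 78) - 1286087828 = (20971/35 - 78) - 1286087828 = 18241/35 - 1286087828 = -45013055739/35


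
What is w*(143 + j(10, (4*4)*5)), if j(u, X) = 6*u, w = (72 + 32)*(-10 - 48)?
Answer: -1224496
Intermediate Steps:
w = -6032 (w = 104*(-58) = -6032)
w*(143 + j(10, (4*4)*5)) = -6032*(143 + 6*10) = -6032*(143 + 60) = -6032*203 = -1224496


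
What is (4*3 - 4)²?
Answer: 64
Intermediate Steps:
(4*3 - 4)² = (12 - 4)² = 8² = 64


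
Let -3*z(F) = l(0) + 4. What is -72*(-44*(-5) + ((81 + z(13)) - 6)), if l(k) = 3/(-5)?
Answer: -105792/5 ≈ -21158.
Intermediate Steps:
l(k) = -3/5 (l(k) = 3*(-1/5) = -3/5)
z(F) = -17/15 (z(F) = -(-3/5 + 4)/3 = -1/3*17/5 = -17/15)
-72*(-44*(-5) + ((81 + z(13)) - 6)) = -72*(-44*(-5) + ((81 - 17/15) - 6)) = -72*(220 + (1198/15 - 6)) = -72*(220 + 1108/15) = -72*4408/15 = -105792/5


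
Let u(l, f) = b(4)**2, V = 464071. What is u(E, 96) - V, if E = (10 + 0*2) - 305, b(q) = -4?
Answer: -464055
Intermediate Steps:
E = -295 (E = (10 + 0) - 305 = 10 - 305 = -295)
u(l, f) = 16 (u(l, f) = (-4)**2 = 16)
u(E, 96) - V = 16 - 1*464071 = 16 - 464071 = -464055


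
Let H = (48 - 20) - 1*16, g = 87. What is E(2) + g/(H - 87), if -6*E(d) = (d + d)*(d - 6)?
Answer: 113/75 ≈ 1.5067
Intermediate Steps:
H = 12 (H = 28 - 16 = 12)
E(d) = -d*(-6 + d)/3 (E(d) = -(d + d)*(d - 6)/6 = -2*d*(-6 + d)/6 = -d*(-6 + d)/3)
E(2) + g/(H - 87) = (⅓)*2*(6 - 1*2) + 87/(12 - 87) = (⅓)*2*(6 - 2) + 87/(-75) = (⅓)*2*4 - 1/75*87 = 8/3 - 29/25 = 113/75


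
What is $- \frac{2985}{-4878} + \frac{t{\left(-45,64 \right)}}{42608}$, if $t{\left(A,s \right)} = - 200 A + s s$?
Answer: $\frac{1990283}{2165019} \approx 0.91929$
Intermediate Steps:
$t{\left(A,s \right)} = s^{2} - 200 A$ ($t{\left(A,s \right)} = - 200 A + s^{2} = s^{2} - 200 A$)
$- \frac{2985}{-4878} + \frac{t{\left(-45,64 \right)}}{42608} = - \frac{2985}{-4878} + \frac{64^{2} - -9000}{42608} = \left(-2985\right) \left(- \frac{1}{4878}\right) + \left(4096 + 9000\right) \frac{1}{42608} = \frac{995}{1626} + 13096 \cdot \frac{1}{42608} = \frac{995}{1626} + \frac{1637}{5326} = \frac{1990283}{2165019}$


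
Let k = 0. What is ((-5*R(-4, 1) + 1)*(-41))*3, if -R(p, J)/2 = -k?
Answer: -123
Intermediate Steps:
R(p, J) = 0 (R(p, J) = -(-2)*0 = -2*0 = 0)
((-5*R(-4, 1) + 1)*(-41))*3 = ((-5*0 + 1)*(-41))*3 = ((0 + 1)*(-41))*3 = (1*(-41))*3 = -41*3 = -123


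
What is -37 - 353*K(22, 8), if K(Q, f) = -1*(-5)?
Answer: -1802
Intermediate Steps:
K(Q, f) = 5
-37 - 353*K(22, 8) = -37 - 353*5 = -37 - 1765 = -1802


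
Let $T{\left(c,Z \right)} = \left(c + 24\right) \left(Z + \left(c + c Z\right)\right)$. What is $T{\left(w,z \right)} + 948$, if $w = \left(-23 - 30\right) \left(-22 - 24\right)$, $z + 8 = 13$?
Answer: $36027394$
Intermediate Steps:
$z = 5$ ($z = -8 + 13 = 5$)
$w = 2438$ ($w = \left(-53\right) \left(-46\right) = 2438$)
$T{\left(c,Z \right)} = \left(24 + c\right) \left(Z + c + Z c\right)$ ($T{\left(c,Z \right)} = \left(24 + c\right) \left(Z + \left(c + Z c\right)\right) = \left(24 + c\right) \left(Z + c + Z c\right)$)
$T{\left(w,z \right)} + 948 = \left(2438^{2} + 24 \cdot 5 + 24 \cdot 2438 + 5 \cdot 2438^{2} + 25 \cdot 5 \cdot 2438\right) + 948 = \left(5943844 + 120 + 58512 + 5 \cdot 5943844 + 304750\right) + 948 = \left(5943844 + 120 + 58512 + 29719220 + 304750\right) + 948 = 36026446 + 948 = 36027394$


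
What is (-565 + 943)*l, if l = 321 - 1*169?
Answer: 57456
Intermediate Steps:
l = 152 (l = 321 - 169 = 152)
(-565 + 943)*l = (-565 + 943)*152 = 378*152 = 57456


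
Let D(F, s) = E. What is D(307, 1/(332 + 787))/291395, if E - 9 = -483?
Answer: -474/291395 ≈ -0.0016267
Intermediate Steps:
E = -474 (E = 9 - 483 = -474)
D(F, s) = -474
D(307, 1/(332 + 787))/291395 = -474/291395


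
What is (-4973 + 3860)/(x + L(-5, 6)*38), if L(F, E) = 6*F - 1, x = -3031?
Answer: 371/1403 ≈ 0.26443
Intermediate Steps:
L(F, E) = -1 + 6*F
(-4973 + 3860)/(x + L(-5, 6)*38) = (-4973 + 3860)/(-3031 + (-1 + 6*(-5))*38) = -1113/(-3031 + (-1 - 30)*38) = -1113/(-3031 - 31*38) = -1113/(-3031 - 1178) = -1113/(-4209) = -1113*(-1/4209) = 371/1403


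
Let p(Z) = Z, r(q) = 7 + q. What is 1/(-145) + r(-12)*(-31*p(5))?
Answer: 112374/145 ≈ 774.99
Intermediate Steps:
1/(-145) + r(-12)*(-31*p(5)) = 1/(-145) + (7 - 12)*(-31*5) = -1/145 - 5*(-155) = -1/145 + 775 = 112374/145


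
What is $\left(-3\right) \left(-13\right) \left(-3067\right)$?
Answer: $-119613$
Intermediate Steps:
$\left(-3\right) \left(-13\right) \left(-3067\right) = 39 \left(-3067\right) = -119613$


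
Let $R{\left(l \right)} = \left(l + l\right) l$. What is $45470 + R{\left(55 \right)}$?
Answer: $51520$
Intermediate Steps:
$R{\left(l \right)} = 2 l^{2}$ ($R{\left(l \right)} = 2 l l = 2 l^{2}$)
$45470 + R{\left(55 \right)} = 45470 + 2 \cdot 55^{2} = 45470 + 2 \cdot 3025 = 45470 + 6050 = 51520$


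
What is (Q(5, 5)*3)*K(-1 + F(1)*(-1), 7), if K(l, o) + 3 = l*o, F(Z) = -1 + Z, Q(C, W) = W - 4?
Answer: -30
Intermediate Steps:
Q(C, W) = -4 + W
K(l, o) = -3 + l*o
(Q(5, 5)*3)*K(-1 + F(1)*(-1), 7) = ((-4 + 5)*3)*(-3 + (-1 + (-1 + 1)*(-1))*7) = (1*3)*(-3 + (-1 + 0*(-1))*7) = 3*(-3 + (-1 + 0)*7) = 3*(-3 - 1*7) = 3*(-3 - 7) = 3*(-10) = -30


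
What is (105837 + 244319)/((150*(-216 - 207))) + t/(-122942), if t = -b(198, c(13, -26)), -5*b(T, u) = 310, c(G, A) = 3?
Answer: -10763203213/1950167475 ≈ -5.5191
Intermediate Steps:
b(T, u) = -62 (b(T, u) = -1/5*310 = -62)
t = 62 (t = -1*(-62) = 62)
(105837 + 244319)/((150*(-216 - 207))) + t/(-122942) = (105837 + 244319)/((150*(-216 - 207))) + 62/(-122942) = 350156/((150*(-423))) + 62*(-1/122942) = 350156/(-63450) - 31/61471 = 350156*(-1/63450) - 31/61471 = -175078/31725 - 31/61471 = -10763203213/1950167475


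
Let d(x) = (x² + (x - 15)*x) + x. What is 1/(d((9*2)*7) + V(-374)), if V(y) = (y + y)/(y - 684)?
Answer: 529/15864026 ≈ 3.3346e-5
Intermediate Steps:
V(y) = 2*y/(-684 + y) (V(y) = (2*y)/(-684 + y) = 2*y/(-684 + y))
d(x) = x + x² + x*(-15 + x) (d(x) = (x² + (-15 + x)*x) + x = (x² + x*(-15 + x)) + x = x + x² + x*(-15 + x))
1/(d((9*2)*7) + V(-374)) = 1/(2*((9*2)*7)*(-7 + (9*2)*7) + 2*(-374)/(-684 - 374)) = 1/(2*(18*7)*(-7 + 18*7) + 2*(-374)/(-1058)) = 1/(2*126*(-7 + 126) + 2*(-374)*(-1/1058)) = 1/(2*126*119 + 374/529) = 1/(29988 + 374/529) = 1/(15864026/529) = 529/15864026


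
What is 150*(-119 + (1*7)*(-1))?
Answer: -18900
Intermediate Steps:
150*(-119 + (1*7)*(-1)) = 150*(-119 + 7*(-1)) = 150*(-119 - 7) = 150*(-126) = -18900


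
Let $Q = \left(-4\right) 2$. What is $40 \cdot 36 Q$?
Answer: $-11520$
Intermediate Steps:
$Q = -8$
$40 \cdot 36 Q = 40 \cdot 36 \left(-8\right) = 1440 \left(-8\right) = -11520$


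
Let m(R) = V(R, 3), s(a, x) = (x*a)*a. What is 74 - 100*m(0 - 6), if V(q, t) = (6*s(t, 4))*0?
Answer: 74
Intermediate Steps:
s(a, x) = x*a² (s(a, x) = (a*x)*a = x*a²)
V(q, t) = 0 (V(q, t) = (6*(4*t²))*0 = (24*t²)*0 = 0)
m(R) = 0
74 - 100*m(0 - 6) = 74 - 100*0 = 74 + 0 = 74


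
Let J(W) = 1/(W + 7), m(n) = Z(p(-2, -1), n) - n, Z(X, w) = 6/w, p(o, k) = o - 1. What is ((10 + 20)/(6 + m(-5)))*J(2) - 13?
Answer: -1861/147 ≈ -12.660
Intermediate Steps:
p(o, k) = -1 + o
m(n) = -n + 6/n (m(n) = 6/n - n = -n + 6/n)
J(W) = 1/(7 + W)
((10 + 20)/(6 + m(-5)))*J(2) - 13 = ((10 + 20)/(6 + (-1*(-5) + 6/(-5))))/(7 + 2) - 13 = (30/(6 + (5 + 6*(-1/5))))/9 - 13 = (30/(6 + (5 - 6/5)))*(1/9) - 13 = (30/(6 + 19/5))*(1/9) - 13 = (30/(49/5))*(1/9) - 13 = (30*(5/49))*(1/9) - 13 = (150/49)*(1/9) - 13 = 50/147 - 13 = -1861/147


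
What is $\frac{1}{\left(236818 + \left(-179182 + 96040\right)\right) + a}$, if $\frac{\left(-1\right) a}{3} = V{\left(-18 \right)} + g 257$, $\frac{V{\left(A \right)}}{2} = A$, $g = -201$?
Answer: $\frac{1}{308755} \approx 3.2388 \cdot 10^{-6}$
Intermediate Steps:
$V{\left(A \right)} = 2 A$
$a = 155079$ ($a = - 3 \left(2 \left(-18\right) - 51657\right) = - 3 \left(-36 - 51657\right) = \left(-3\right) \left(-51693\right) = 155079$)
$\frac{1}{\left(236818 + \left(-179182 + 96040\right)\right) + a} = \frac{1}{\left(236818 + \left(-179182 + 96040\right)\right) + 155079} = \frac{1}{\left(236818 - 83142\right) + 155079} = \frac{1}{153676 + 155079} = \frac{1}{308755}$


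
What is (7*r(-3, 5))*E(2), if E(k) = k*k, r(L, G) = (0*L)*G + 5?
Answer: 140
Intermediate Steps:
r(L, G) = 5 (r(L, G) = 0*G + 5 = 0 + 5 = 5)
E(k) = k²
(7*r(-3, 5))*E(2) = (7*5)*2² = 35*4 = 140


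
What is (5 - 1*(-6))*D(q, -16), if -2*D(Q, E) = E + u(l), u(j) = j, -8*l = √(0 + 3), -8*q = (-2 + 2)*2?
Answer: 88 + 11*√3/16 ≈ 89.191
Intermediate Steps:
q = 0 (q = -(-2 + 2)*2/8 = -0*2 = -⅛*0 = 0)
l = -√3/8 (l = -√(0 + 3)/8 = -√3/8 ≈ -0.21651)
D(Q, E) = -E/2 + √3/16 (D(Q, E) = -(E - √3/8)/2 = -E/2 + √3/16)
(5 - 1*(-6))*D(q, -16) = (5 - 1*(-6))*(-½*(-16) + √3/16) = (5 + 6)*(8 + √3/16) = 11*(8 + √3/16) = 88 + 11*√3/16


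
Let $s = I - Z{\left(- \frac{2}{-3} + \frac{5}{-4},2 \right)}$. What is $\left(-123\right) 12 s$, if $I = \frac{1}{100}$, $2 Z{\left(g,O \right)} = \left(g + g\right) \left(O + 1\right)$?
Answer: $- \frac{64944}{25} \approx -2597.8$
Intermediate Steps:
$Z{\left(g,O \right)} = g \left(1 + O\right)$ ($Z{\left(g,O \right)} = \frac{\left(g + g\right) \left(O + 1\right)}{2} = \frac{2 g \left(1 + O\right)}{2} = g \left(1 + O\right)$)
$I = \frac{1}{100} \approx 0.01$
$s = \frac{44}{25}$ ($s = \frac{1}{100} - \left(- \frac{2}{-3} + \frac{5}{-4}\right) \left(1 + 2\right) = \frac{1}{100} - \left(\left(-2\right) \left(- \frac{1}{3}\right) + 5 \left(- \frac{1}{4}\right)\right) 3 = \frac{1}{100} - \left(\frac{2}{3} - \frac{5}{4}\right) 3 = \frac{1}{100} - \left(- \frac{7}{12}\right) 3 = \frac{1}{100} - - \frac{7}{4} = \frac{1}{100} + \frac{7}{4} = \frac{44}{25} \approx 1.76$)
$\left(-123\right) 12 s = \left(-123\right) 12 \cdot \frac{44}{25} = \left(-1476\right) \frac{44}{25} = - \frac{64944}{25}$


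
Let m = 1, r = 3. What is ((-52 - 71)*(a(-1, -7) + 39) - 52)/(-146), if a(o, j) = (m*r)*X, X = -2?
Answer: 4111/146 ≈ 28.158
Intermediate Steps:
a(o, j) = -6 (a(o, j) = (1*3)*(-2) = 3*(-2) = -6)
((-52 - 71)*(a(-1, -7) + 39) - 52)/(-146) = ((-52 - 71)*(-6 + 39) - 52)/(-146) = -(-123*33 - 52)/146 = -(-4059 - 52)/146 = -1/146*(-4111) = 4111/146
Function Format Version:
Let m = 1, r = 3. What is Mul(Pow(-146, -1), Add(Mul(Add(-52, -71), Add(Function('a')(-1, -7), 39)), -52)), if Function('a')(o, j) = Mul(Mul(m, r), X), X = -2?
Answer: Rational(4111, 146) ≈ 28.158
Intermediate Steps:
Function('a')(o, j) = -6 (Function('a')(o, j) = Mul(Mul(1, 3), -2) = Mul(3, -2) = -6)
Mul(Pow(-146, -1), Add(Mul(Add(-52, -71), Add(Function('a')(-1, -7), 39)), -52)) = Mul(Pow(-146, -1), Add(Mul(Add(-52, -71), Add(-6, 39)), -52)) = Mul(Rational(-1, 146), Add(Mul(-123, 33), -52)) = Mul(Rational(-1, 146), Add(-4059, -52)) = Mul(Rational(-1, 146), -4111) = Rational(4111, 146)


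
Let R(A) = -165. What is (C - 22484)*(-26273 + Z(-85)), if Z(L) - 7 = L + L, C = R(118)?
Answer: 598748964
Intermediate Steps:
C = -165
Z(L) = 7 + 2*L (Z(L) = 7 + (L + L) = 7 + 2*L)
(C - 22484)*(-26273 + Z(-85)) = (-165 - 22484)*(-26273 + (7 + 2*(-85))) = -22649*(-26273 + (7 - 170)) = -22649*(-26273 - 163) = -22649*(-26436) = 598748964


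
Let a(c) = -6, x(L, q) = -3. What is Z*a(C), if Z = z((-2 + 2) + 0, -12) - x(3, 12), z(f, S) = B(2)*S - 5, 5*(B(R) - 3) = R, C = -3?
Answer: 1284/5 ≈ 256.80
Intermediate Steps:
B(R) = 3 + R/5
z(f, S) = -5 + 17*S/5 (z(f, S) = (3 + (⅕)*2)*S - 5 = (3 + ⅖)*S - 5 = 17*S/5 - 5 = -5 + 17*S/5)
Z = -214/5 (Z = (-5 + (17/5)*(-12)) - 1*(-3) = (-5 - 204/5) + 3 = -229/5 + 3 = -214/5 ≈ -42.800)
Z*a(C) = -214/5*(-6) = 1284/5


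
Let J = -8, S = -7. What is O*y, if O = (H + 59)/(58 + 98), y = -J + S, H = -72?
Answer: -1/12 ≈ -0.083333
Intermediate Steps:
y = 1 (y = -1*(-8) - 7 = 8 - 7 = 1)
O = -1/12 (O = (-72 + 59)/(58 + 98) = -13/156 = -13*1/156 = -1/12 ≈ -0.083333)
O*y = -1/12*1 = -1/12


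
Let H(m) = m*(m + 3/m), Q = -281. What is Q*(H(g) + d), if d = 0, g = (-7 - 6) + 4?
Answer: -23604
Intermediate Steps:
g = -9 (g = -13 + 4 = -9)
Q*(H(g) + d) = -281*((3 + (-9)²) + 0) = -281*((3 + 81) + 0) = -281*(84 + 0) = -281*84 = -23604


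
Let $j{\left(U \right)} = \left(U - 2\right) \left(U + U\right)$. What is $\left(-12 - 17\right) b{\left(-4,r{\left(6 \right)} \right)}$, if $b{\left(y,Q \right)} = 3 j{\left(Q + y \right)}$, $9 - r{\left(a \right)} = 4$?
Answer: $174$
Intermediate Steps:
$r{\left(a \right)} = 5$ ($r{\left(a \right)} = 9 - 4 = 5$)
$j{\left(U \right)} = 2 U \left(-2 + U\right)$ ($j{\left(U \right)} = \left(-2 + U\right) 2 U = 2 U \left(-2 + U\right)$)
$b{\left(y,Q \right)} = 6 \left(Q + y\right) \left(-2 + Q + y\right)$ ($b{\left(y,Q \right)} = 3 \cdot 2 \left(Q + y\right) \left(-2 + \left(Q + y\right)\right) = 3 \cdot 2 \left(Q + y\right) \left(-2 + Q + y\right) = 6 \left(Q + y\right) \left(-2 + Q + y\right)$)
$\left(-12 - 17\right) b{\left(-4,r{\left(6 \right)} \right)} = \left(-12 - 17\right) 6 \left(5 - 4\right) \left(-2 + 5 - 4\right) = - 29 \cdot 6 \cdot 1 \left(-1\right) = \left(-29\right) \left(-6\right) = 174$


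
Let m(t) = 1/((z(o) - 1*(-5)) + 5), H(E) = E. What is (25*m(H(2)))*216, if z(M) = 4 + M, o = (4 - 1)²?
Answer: 5400/23 ≈ 234.78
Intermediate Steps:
o = 9 (o = 3² = 9)
m(t) = 1/23 (m(t) = 1/(((4 + 9) - 1*(-5)) + 5) = 1/((13 + 5) + 5) = 1/(18 + 5) = 1/23)
(25*m(H(2)))*216 = (25*(1/23))*216 = (25/23)*216 = 5400/23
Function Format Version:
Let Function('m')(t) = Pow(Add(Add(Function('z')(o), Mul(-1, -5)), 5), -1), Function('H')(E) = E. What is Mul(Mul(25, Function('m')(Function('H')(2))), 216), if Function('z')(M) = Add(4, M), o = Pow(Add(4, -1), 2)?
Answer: Rational(5400, 23) ≈ 234.78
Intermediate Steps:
o = 9 (o = Pow(3, 2) = 9)
Function('m')(t) = Rational(1, 23) (Function('m')(t) = Pow(Add(Add(Add(4, 9), Mul(-1, -5)), 5), -1) = Pow(Add(Add(13, 5), 5), -1) = Pow(Add(18, 5), -1) = Pow(23, -1) = Rational(1, 23))
Mul(Mul(25, Function('m')(Function('H')(2))), 216) = Mul(Mul(25, Rational(1, 23)), 216) = Mul(Rational(25, 23), 216) = Rational(5400, 23)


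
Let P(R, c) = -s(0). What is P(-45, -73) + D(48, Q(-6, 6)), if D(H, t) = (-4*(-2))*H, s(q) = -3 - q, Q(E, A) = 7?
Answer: 387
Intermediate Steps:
P(R, c) = 3 (P(R, c) = -(-3 - 1*0) = -(-3 + 0) = -1*(-3) = 3)
D(H, t) = 8*H
P(-45, -73) + D(48, Q(-6, 6)) = 3 + 8*48 = 3 + 384 = 387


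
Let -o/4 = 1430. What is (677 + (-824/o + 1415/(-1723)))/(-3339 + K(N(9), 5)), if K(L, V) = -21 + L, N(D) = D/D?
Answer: -833192509/4138103255 ≈ -0.20135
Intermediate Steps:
o = -5720 (o = -4*1430 = -5720)
N(D) = 1
(677 + (-824/o + 1415/(-1723)))/(-3339 + K(N(9), 5)) = (677 + (-824/(-5720) + 1415/(-1723)))/(-3339 + (-21 + 1)) = (677 + (-824*(-1/5720) + 1415*(-1/1723)))/(-3339 - 20) = (677 + (103/715 - 1415/1723))/(-3359) = (677 - 834256/1231945)*(-1/3359) = (833192509/1231945)*(-1/3359) = -833192509/4138103255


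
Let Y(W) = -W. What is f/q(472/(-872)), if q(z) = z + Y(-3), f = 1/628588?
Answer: 109/168461584 ≈ 6.4703e-7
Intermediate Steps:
f = 1/628588 ≈ 1.5909e-6
q(z) = 3 + z (q(z) = z - 1*(-3) = z + 3 = 3 + z)
f/q(472/(-872)) = 1/(628588*(3 + 472/(-872))) = 1/(628588*(3 + 472*(-1/872))) = 1/(628588*(3 - 59/109)) = 1/(628588*(268/109)) = (1/628588)*(109/268) = 109/168461584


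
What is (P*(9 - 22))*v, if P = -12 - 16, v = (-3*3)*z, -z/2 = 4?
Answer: 26208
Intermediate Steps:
z = -8 (z = -2*4 = -8)
v = 72 (v = -3*3*(-8) = -9*(-8) = 72)
P = -28
(P*(9 - 22))*v = -28*(9 - 22)*72 = -28*(-13)*72 = 364*72 = 26208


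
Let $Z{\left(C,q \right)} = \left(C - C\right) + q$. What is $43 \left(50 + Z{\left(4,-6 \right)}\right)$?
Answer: $1892$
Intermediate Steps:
$Z{\left(C,q \right)} = q$ ($Z{\left(C,q \right)} = 0 + q = q$)
$43 \left(50 + Z{\left(4,-6 \right)}\right) = 43 \left(50 - 6\right) = 43 \cdot 44 = 1892$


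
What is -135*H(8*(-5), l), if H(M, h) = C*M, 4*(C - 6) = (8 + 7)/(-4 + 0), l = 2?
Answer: 54675/2 ≈ 27338.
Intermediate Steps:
C = 81/16 (C = 6 + ((8 + 7)/(-4 + 0))/4 = 6 + (15/(-4))/4 = 6 + (15*(-¼))/4 = 6 + (¼)*(-15/4) = 6 - 15/16 = 81/16 ≈ 5.0625)
H(M, h) = 81*M/16
-135*H(8*(-5), l) = -10935*8*(-5)/16 = -10935*(-40)/16 = -135*(-405/2) = 54675/2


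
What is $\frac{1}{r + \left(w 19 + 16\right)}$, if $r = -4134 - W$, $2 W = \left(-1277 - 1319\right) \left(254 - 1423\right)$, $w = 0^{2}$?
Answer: $- \frac{1}{1521480} \approx -6.5725 \cdot 10^{-7}$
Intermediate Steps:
$w = 0$
$W = 1517362$ ($W = \frac{\left(-1277 - 1319\right) \left(254 - 1423\right)}{2} = \frac{\left(-2596\right) \left(-1169\right)}{2} = \frac{1}{2} \cdot 3034724 = 1517362$)
$r = -1521496$ ($r = -4134 - 1517362 = -1521496$)
$\frac{1}{r + \left(w 19 + 16\right)} = \frac{1}{-1521496 + \left(0 \cdot 19 + 16\right)} = \frac{1}{-1521496 + \left(0 + 16\right)} = \frac{1}{-1521496 + 16} = \frac{1}{-1521480} = - \frac{1}{1521480}$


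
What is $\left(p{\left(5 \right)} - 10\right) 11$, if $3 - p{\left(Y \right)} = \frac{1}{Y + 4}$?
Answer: $- \frac{704}{9} \approx -78.222$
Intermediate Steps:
$p{\left(Y \right)} = 3 - \frac{1}{4 + Y}$ ($p{\left(Y \right)} = 3 - \frac{1}{Y + 4} = 3 - \frac{1}{4 + Y}$)
$\left(p{\left(5 \right)} - 10\right) 11 = \left(\frac{11 + 3 \cdot 5}{4 + 5} - 10\right) 11 = \left(\frac{11 + 15}{9} - 10\right) 11 = \left(\frac{1}{9} \cdot 26 - 10\right) 11 = \left(\frac{26}{9} - 10\right) 11 = \left(- \frac{64}{9}\right) 11 = - \frac{704}{9}$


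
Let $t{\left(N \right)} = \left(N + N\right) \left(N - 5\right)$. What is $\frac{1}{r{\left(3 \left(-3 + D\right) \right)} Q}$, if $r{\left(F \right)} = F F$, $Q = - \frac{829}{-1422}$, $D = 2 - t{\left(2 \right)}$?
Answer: $\frac{158}{100309} \approx 0.0015751$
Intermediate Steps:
$t{\left(N \right)} = 2 N \left(-5 + N\right)$
$D = 14$ ($D = 2 - 2 \cdot 2 \left(-5 + 2\right) = 2 - 2 \cdot 2 \left(-3\right) = 2 - -12 = 2 + 12 = 14$)
$Q = \frac{829}{1422}$ ($Q = \left(-829\right) \left(- \frac{1}{1422}\right) = \frac{829}{1422} \approx 0.58298$)
$r{\left(F \right)} = F^{2}$
$\frac{1}{r{\left(3 \left(-3 + D\right) \right)} Q} = \frac{1}{\left(3 \left(-3 + 14\right)\right)^{2} \cdot \frac{829}{1422}} = \frac{1}{\left(3 \cdot 11\right)^{2} \cdot \frac{829}{1422}} = \frac{1}{33^{2} \cdot \frac{829}{1422}} = \frac{1}{1089 \cdot \frac{829}{1422}} = \frac{1}{\frac{100309}{158}} = \frac{158}{100309}$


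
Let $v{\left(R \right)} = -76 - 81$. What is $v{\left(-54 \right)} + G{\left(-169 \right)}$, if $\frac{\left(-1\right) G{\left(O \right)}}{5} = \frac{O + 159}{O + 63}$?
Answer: $- \frac{8346}{53} \approx -157.47$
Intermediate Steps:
$v{\left(R \right)} = -157$ ($v{\left(R \right)} = -76 - 81 = -157$)
$G{\left(O \right)} = - \frac{5 \left(159 + O\right)}{63 + O}$ ($G{\left(O \right)} = - 5 \frac{O + 159}{O + 63} = - 5 \frac{159 + O}{63 + O} = - \frac{5 \left(159 + O\right)}{63 + O}$)
$v{\left(-54 \right)} + G{\left(-169 \right)} = -157 + \frac{5 \left(-159 - -169\right)}{63 - 169} = -157 + \frac{5 \left(-159 + 169\right)}{-106} = -157 + 5 \left(- \frac{1}{106}\right) 10 = -157 - \frac{25}{53} = - \frac{8346}{53}$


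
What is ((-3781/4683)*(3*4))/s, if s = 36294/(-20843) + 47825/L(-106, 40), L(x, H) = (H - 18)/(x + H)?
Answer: 315229532/4668148207359 ≈ 6.7528e-5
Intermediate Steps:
L(x, H) = (-18 + H)/(H + x)
s = -2990485719/20843 (s = 36294/(-20843) + 47825/(((-18 + 40)/(40 - 106))) = 36294*(-1/20843) + 47825/((22/(-66))) = -36294/20843 + 47825/((-1/66*22)) = -36294/20843 + 47825/(-⅓) = -36294/20843 + 47825*(-3) = -36294/20843 - 143475 = -2990485719/20843 ≈ -1.4348e+5)
((-3781/4683)*(3*4))/s = ((-3781/4683)*(3*4))/(-2990485719/20843) = (-3781*1/4683*12)*(-20843/2990485719) = -3781/4683*12*(-20843/2990485719) = -15124/1561*(-20843/2990485719) = 315229532/4668148207359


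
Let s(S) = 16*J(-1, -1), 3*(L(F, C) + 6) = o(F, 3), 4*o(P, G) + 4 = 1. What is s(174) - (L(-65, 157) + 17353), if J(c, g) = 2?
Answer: -69259/4 ≈ -17315.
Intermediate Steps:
o(P, G) = -3/4 (o(P, G) = -1 + (1/4)*1 = -1 + 1/4 = -3/4)
L(F, C) = -25/4 (L(F, C) = -6 + (1/3)*(-3/4) = -6 - 1/4 = -25/4)
s(S) = 32 (s(S) = 16*2 = 32)
s(174) - (L(-65, 157) + 17353) = 32 - (-25/4 + 17353) = 32 - 1*69387/4 = 32 - 69387/4 = -69259/4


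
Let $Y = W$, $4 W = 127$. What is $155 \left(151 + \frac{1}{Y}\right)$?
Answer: $\frac{2973055}{127} \approx 23410.0$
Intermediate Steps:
$W = \frac{127}{4}$ ($W = \frac{1}{4} \cdot 127 = \frac{127}{4} \approx 31.75$)
$Y = \frac{127}{4} \approx 31.75$
$155 \left(151 + \frac{1}{Y}\right) = 155 \left(151 + \frac{1}{\frac{127}{4}}\right) = 155 \left(151 + \frac{4}{127}\right) = 155 \cdot \frac{19181}{127} = \frac{2973055}{127}$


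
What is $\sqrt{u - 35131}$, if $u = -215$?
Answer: $i \sqrt{35346} \approx 188.01 i$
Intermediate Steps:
$\sqrt{u - 35131} = \sqrt{-215 - 35131} = \sqrt{-35346} = i \sqrt{35346}$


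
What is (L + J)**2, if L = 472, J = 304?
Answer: 602176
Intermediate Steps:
(L + J)**2 = (472 + 304)**2 = 776**2 = 602176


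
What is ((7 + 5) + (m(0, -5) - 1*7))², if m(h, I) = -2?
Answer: 9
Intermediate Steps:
((7 + 5) + (m(0, -5) - 1*7))² = ((7 + 5) + (-2 - 1*7))² = (12 + (-2 - 7))² = (12 - 9)² = 3² = 9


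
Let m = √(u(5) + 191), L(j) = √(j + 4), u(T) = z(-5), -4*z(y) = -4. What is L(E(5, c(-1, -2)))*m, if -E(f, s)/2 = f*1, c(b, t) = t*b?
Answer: 24*I*√2 ≈ 33.941*I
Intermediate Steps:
c(b, t) = b*t
z(y) = 1 (z(y) = -¼*(-4) = 1)
u(T) = 1
E(f, s) = -2*f
L(j) = √(4 + j)
m = 8*√3 (m = √(1 + 191) = √192 = 8*√3 ≈ 13.856)
L(E(5, c(-1, -2)))*m = √(4 - 2*5)*(8*√3) = √(4 - 10)*(8*√3) = √(-6)*(8*√3) = (I*√6)*(8*√3) = 24*I*√2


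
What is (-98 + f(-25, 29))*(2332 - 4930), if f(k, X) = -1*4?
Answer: 264996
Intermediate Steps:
f(k, X) = -4
(-98 + f(-25, 29))*(2332 - 4930) = (-98 - 4)*(2332 - 4930) = -102*(-2598) = 264996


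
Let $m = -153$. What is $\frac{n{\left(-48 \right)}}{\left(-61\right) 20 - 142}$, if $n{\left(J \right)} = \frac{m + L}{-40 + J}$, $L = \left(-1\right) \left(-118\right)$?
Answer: $- \frac{35}{119856} \approx -0.00029202$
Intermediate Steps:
$L = 118$
$n{\left(J \right)} = - \frac{35}{-40 + J}$ ($n{\left(J \right)} = \frac{-153 + 118}{-40 + J} = - \frac{35}{-40 + J}$)
$\frac{n{\left(-48 \right)}}{\left(-61\right) 20 - 142} = \frac{\left(-35\right) \frac{1}{-40 - 48}}{\left(-61\right) 20 - 142} = \frac{\left(-35\right) \frac{1}{-88}}{-1220 - 142} = \frac{\left(-35\right) \left(- \frac{1}{88}\right)}{-1362} = \frac{35}{88} \left(- \frac{1}{1362}\right) = - \frac{35}{119856}$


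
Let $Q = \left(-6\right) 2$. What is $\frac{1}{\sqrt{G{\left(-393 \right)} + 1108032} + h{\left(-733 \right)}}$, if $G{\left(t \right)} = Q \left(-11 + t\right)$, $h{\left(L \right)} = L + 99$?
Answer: $\frac{317}{355462} + \frac{\sqrt{69555}}{177731} \approx 0.0023757$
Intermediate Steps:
$Q = -12$
$h{\left(L \right)} = 99 + L$
$G{\left(t \right)} = 132 - 12 t$ ($G{\left(t \right)} = - 12 \left(-11 + t\right) = 132 - 12 t$)
$\frac{1}{\sqrt{G{\left(-393 \right)} + 1108032} + h{\left(-733 \right)}} = \frac{1}{\sqrt{\left(132 - -4716\right) + 1108032} + \left(99 - 733\right)} = \frac{1}{\sqrt{\left(132 + 4716\right) + 1108032} - 634} = \frac{1}{\sqrt{4848 + 1108032} - 634} = \frac{1}{\sqrt{1112880} - 634} = \frac{1}{4 \sqrt{69555} - 634} = \frac{1}{-634 + 4 \sqrt{69555}}$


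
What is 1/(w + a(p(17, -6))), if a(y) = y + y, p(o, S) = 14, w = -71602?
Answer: -1/71574 ≈ -1.3972e-5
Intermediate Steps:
a(y) = 2*y
1/(w + a(p(17, -6))) = 1/(-71602 + 2*14) = 1/(-71602 + 28) = 1/(-71574) = -1/71574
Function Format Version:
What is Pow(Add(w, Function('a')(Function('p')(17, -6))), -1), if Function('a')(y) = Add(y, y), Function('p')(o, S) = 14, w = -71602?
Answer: Rational(-1, 71574) ≈ -1.3972e-5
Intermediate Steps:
Function('a')(y) = Mul(2, y)
Pow(Add(w, Function('a')(Function('p')(17, -6))), -1) = Pow(Add(-71602, Mul(2, 14)), -1) = Pow(Add(-71602, 28), -1) = Pow(-71574, -1) = Rational(-1, 71574)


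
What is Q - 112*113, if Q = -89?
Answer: -12745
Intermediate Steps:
Q - 112*113 = -89 - 112*113 = -89 - 12656 = -12745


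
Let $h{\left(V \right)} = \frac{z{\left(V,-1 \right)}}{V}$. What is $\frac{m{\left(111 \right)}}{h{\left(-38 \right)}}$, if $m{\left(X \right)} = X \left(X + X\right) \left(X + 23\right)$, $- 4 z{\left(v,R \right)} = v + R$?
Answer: $- \frac{167302752}{13} \approx -1.2869 \cdot 10^{7}$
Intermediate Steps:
$z{\left(v,R \right)} = - \frac{R}{4} - \frac{v}{4}$ ($z{\left(v,R \right)} = - \frac{v + R}{4} = - \frac{R + v}{4} = - \frac{R}{4} - \frac{v}{4}$)
$m{\left(X \right)} = 2 X^{2} \left(23 + X\right)$ ($m{\left(X \right)} = X 2 X \left(23 + X\right) = 2 X^{2} \left(23 + X\right)$)
$h{\left(V \right)} = \frac{\frac{1}{4} - \frac{V}{4}}{V}$ ($h{\left(V \right)} = \frac{\left(- \frac{1}{4}\right) \left(-1\right) - \frac{V}{4}}{V} = \frac{\frac{1}{4} - \frac{V}{4}}{V}$)
$\frac{m{\left(111 \right)}}{h{\left(-38 \right)}} = \frac{2 \cdot 111^{2} \left(23 + 111\right)}{\frac{1}{4} \frac{1}{-38} \left(1 - -38\right)} = \frac{2 \cdot 12321 \cdot 134}{\frac{1}{4} \left(- \frac{1}{38}\right) \left(1 + 38\right)} = \frac{3302028}{\frac{1}{4} \left(- \frac{1}{38}\right) 39} = \frac{3302028}{- \frac{39}{152}} = 3302028 \left(- \frac{152}{39}\right) = - \frac{167302752}{13}$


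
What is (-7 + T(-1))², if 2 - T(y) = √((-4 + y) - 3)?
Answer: 17 + 20*I*√2 ≈ 17.0 + 28.284*I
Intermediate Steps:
T(y) = 2 - √(-7 + y) (T(y) = 2 - √((-4 + y) - 3) = 2 - √(-7 + y))
(-7 + T(-1))² = (-7 + (2 - √(-7 - 1)))² = (-7 + (2 - √(-8)))² = (-7 + (2 - 2*I*√2))² = (-5 - 2*I*√2)²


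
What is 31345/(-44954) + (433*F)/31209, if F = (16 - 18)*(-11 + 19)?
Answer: -1289687417/1402969386 ≈ -0.91926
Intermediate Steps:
F = -16 (F = -2*8 = -16)
31345/(-44954) + (433*F)/31209 = 31345/(-44954) + (433*(-16))/31209 = 31345*(-1/44954) - 6928*1/31209 = -31345/44954 - 6928/31209 = -1289687417/1402969386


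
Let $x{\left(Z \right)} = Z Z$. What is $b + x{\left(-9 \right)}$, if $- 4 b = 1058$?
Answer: $- \frac{367}{2} \approx -183.5$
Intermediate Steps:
$x{\left(Z \right)} = Z^{2}$
$b = - \frac{529}{2}$ ($b = \left(- \frac{1}{4}\right) 1058 = - \frac{529}{2} \approx -264.5$)
$b + x{\left(-9 \right)} = - \frac{529}{2} + \left(-9\right)^{2} = - \frac{529}{2} + 81 = - \frac{367}{2}$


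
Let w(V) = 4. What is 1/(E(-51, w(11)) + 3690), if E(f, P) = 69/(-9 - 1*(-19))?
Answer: 10/36969 ≈ 0.00027050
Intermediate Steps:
E(f, P) = 69/10 (E(f, P) = 69/(-9 + 19) = 69/10)
1/(E(-51, w(11)) + 3690) = 1/(69/10 + 3690) = 1/(36969/10) = 10/36969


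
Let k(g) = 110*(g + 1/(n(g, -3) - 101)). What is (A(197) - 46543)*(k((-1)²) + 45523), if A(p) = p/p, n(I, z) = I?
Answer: -10618999449/5 ≈ -2.1238e+9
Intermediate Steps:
A(p) = 1
k(g) = 110*g + 110/(-101 + g) (k(g) = 110*(g + 1/(g - 101)) = 110*(g + 1/(-101 + g)) = 110*g + 110/(-101 + g))
(A(197) - 46543)*(k((-1)²) + 45523) = (1 - 46543)*(110*(1 + ((-1)²)² - 101*(-1)²)/(-101 + (-1)²) + 45523) = -46542*(110*(1 + 1² - 101*1)/(-101 + 1) + 45523) = -46542*(110*(1 + 1 - 101)/(-100) + 45523) = -46542*(110*(-1/100)*(-99) + 45523) = -46542*(1089/10 + 45523) = -46542*456319/10 = -10618999449/5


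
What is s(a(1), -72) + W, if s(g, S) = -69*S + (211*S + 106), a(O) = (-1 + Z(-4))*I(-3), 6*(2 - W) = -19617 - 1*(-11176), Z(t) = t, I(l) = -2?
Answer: -52255/6 ≈ -8709.2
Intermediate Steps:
W = 8453/6 (W = 2 - (-19617 - 1*(-11176))/6 = 2 - (-19617 + 11176)/6 = 2 - ⅙*(-8441) = 2 + 8441/6 = 8453/6 ≈ 1408.8)
a(O) = 10 (a(O) = (-1 - 4)*(-2) = -5*(-2) = 10)
s(g, S) = 106 + 142*S (s(g, S) = -69*S + (106 + 211*S) = 106 + 142*S)
s(a(1), -72) + W = (106 + 142*(-72)) + 8453/6 = (106 - 10224) + 8453/6 = -10118 + 8453/6 = -52255/6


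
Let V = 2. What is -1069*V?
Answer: -2138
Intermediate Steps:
-1069*V = -1069*2 = -2138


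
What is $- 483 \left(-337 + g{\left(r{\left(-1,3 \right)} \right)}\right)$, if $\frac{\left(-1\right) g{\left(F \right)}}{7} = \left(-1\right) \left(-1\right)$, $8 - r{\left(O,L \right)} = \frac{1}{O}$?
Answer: $166152$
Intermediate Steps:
$r{\left(O,L \right)} = 8 - \frac{1}{O}$
$g{\left(F \right)} = -7$ ($g{\left(F \right)} = - 7 \left(\left(-1\right) \left(-1\right)\right) = \left(-7\right) 1 = -7$)
$- 483 \left(-337 + g{\left(r{\left(-1,3 \right)} \right)}\right) = - 483 \left(-337 - 7\right) = \left(-483\right) \left(-344\right) = 166152$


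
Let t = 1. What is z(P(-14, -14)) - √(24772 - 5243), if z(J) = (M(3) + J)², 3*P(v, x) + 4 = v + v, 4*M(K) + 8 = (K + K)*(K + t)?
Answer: 400/9 - √19529 ≈ -95.302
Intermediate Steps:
M(K) = -2 + K*(1 + K)/2 (M(K) = -2 + ((K + K)*(K + 1))/4 = -2 + ((2*K)*(1 + K))/4 = -2 + (2*K*(1 + K))/4 = -2 + K*(1 + K)/2)
P(v, x) = -4/3 + 2*v/3 (P(v, x) = -4/3 + (v + v)/3 = -4/3 + (2*v)/3 = -4/3 + 2*v/3)
z(J) = (4 + J)² (z(J) = ((-2 + (½)*3 + (½)*3²) + J)² = ((-2 + 3/2 + (½)*9) + J)² = ((-2 + 3/2 + 9/2) + J)² = (4 + J)²)
z(P(-14, -14)) - √(24772 - 5243) = (4 + (-4/3 + (⅔)*(-14)))² - √(24772 - 5243) = (4 + (-4/3 - 28/3))² - √19529 = (4 - 32/3)² - √19529 = (-20/3)² - √19529 = 400/9 - √19529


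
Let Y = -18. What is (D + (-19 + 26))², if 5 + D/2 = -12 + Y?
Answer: 3969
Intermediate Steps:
D = -70 (D = -10 + 2*(-12 - 18) = -10 + 2*(-30) = -10 - 60 = -70)
(D + (-19 + 26))² = (-70 + (-19 + 26))² = (-70 + 7)² = (-63)² = 3969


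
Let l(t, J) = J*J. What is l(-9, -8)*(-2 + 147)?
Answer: 9280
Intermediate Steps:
l(t, J) = J²
l(-9, -8)*(-2 + 147) = (-8)²*(-2 + 147) = 64*145 = 9280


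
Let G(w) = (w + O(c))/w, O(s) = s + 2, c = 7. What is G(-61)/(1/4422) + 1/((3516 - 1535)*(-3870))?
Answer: 1762858777619/467654670 ≈ 3769.6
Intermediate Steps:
O(s) = 2 + s
G(w) = (9 + w)/w (G(w) = (w + (2 + 7))/w = (w + 9)/w = (9 + w)/w)
G(-61)/(1/4422) + 1/((3516 - 1535)*(-3870)) = ((9 - 61)/(-61))/(1/4422) + 1/((3516 - 1535)*(-3870)) = (-1/61*(-52))/(1/4422) - 1/3870/1981 = (52/61)*4422 + (1/1981)*(-1/3870) = 229944/61 - 1/7666470 = 1762858777619/467654670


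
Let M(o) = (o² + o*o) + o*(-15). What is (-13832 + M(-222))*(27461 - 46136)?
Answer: -1644632550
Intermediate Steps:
M(o) = -15*o + 2*o² (M(o) = (o² + o²) - 15*o = 2*o² - 15*o = -15*o + 2*o²)
(-13832 + M(-222))*(27461 - 46136) = (-13832 - 222*(-15 + 2*(-222)))*(27461 - 46136) = (-13832 - 222*(-15 - 444))*(-18675) = (-13832 - 222*(-459))*(-18675) = (-13832 + 101898)*(-18675) = 88066*(-18675) = -1644632550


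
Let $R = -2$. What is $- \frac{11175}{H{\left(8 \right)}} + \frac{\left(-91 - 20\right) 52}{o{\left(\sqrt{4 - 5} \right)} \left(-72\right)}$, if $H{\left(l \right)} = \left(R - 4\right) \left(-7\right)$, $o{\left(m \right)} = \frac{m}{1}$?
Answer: $- \frac{3725}{14} - \frac{481 i}{6} \approx -266.07 - 80.167 i$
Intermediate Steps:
$o{\left(m \right)} = m$ ($o{\left(m \right)} = m 1 = m$)
$H{\left(l \right)} = 42$ ($H{\left(l \right)} = \left(-2 - 4\right) \left(-7\right) = \left(-6\right) \left(-7\right) = 42$)
$- \frac{11175}{H{\left(8 \right)}} + \frac{\left(-91 - 20\right) 52}{o{\left(\sqrt{4 - 5} \right)} \left(-72\right)} = - \frac{11175}{42} + \frac{\left(-91 - 20\right) 52}{\sqrt{4 - 5} \left(-72\right)} = \left(-11175\right) \frac{1}{42} + \frac{\left(-111\right) 52}{\sqrt{-1} \left(-72\right)} = - \frac{3725}{14} - \frac{5772}{i \left(-72\right)} = - \frac{3725}{14} - \frac{5772}{\left(-72\right) i} = - \frac{3725}{14} - 5772 \frac{i}{72} = - \frac{3725}{14} - \frac{481 i}{6}$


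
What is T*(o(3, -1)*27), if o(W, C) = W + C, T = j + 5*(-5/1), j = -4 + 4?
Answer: -1350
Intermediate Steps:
j = 0
T = -25 (T = 0 + 5*(-5/1) = 0 + 5*(-5*1) = 0 + 5*(-5) = 0 - 25 = -25)
o(W, C) = C + W
T*(o(3, -1)*27) = -25*(-1 + 3)*27 = -50*27 = -25*54 = -1350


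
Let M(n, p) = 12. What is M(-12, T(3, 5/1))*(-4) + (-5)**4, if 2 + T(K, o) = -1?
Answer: 577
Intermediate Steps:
T(K, o) = -3 (T(K, o) = -2 - 1 = -3)
M(-12, T(3, 5/1))*(-4) + (-5)**4 = 12*(-4) + (-5)**4 = -48 + 625 = 577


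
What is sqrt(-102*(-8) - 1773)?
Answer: I*sqrt(957) ≈ 30.935*I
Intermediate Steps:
sqrt(-102*(-8) - 1773) = sqrt(816 - 1773) = sqrt(-957) = I*sqrt(957)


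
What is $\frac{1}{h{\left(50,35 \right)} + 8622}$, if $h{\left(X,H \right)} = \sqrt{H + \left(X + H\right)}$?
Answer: $\frac{1437}{12389794} - \frac{\sqrt{30}}{37169382} \approx 0.00011584$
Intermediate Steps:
$h{\left(X,H \right)} = \sqrt{X + 2 H}$ ($h{\left(X,H \right)} = \sqrt{H + \left(H + X\right)} = \sqrt{X + 2 H}$)
$\frac{1}{h{\left(50,35 \right)} + 8622} = \frac{1}{\sqrt{50 + 2 \cdot 35} + 8622} = \frac{1}{\sqrt{50 + 70} + 8622} = \frac{1}{\sqrt{120} + 8622} = \frac{1}{2 \sqrt{30} + 8622} = \frac{1}{8622 + 2 \sqrt{30}}$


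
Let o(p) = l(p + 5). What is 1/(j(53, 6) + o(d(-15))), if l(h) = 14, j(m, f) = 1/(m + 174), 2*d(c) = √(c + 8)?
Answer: 227/3179 ≈ 0.071406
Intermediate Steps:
d(c) = √(8 + c)/2 (d(c) = √(c + 8)/2 = √(8 + c)/2)
j(m, f) = 1/(174 + m)
o(p) = 14
1/(j(53, 6) + o(d(-15))) = 1/(1/(174 + 53) + 14) = 1/(1/227 + 14) = 1/(3179/227) = 227/3179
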